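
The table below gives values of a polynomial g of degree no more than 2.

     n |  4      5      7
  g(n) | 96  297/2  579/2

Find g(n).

g(n) = 6n^2 - (3/2)n + 6

Write g(n) = an^2 + bn + c. Substituting each data point gives a linear system:
  16a + 4b + c = 96
  25a + 5b + c = 297/2
  49a + 7b + c = 579/2
Solving the system yields a = 6, b = -3/2, c = 6.
So g(n) = 6n^2 - (3/2)n + 6.
Check: g(4) = 96. ✓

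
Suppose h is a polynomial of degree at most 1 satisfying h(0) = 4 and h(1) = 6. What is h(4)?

Write h(n) = an + b. Substituting each data point gives a linear system:
  b = 4
  a + b = 6
Solving the system yields a = 2, b = 4.
So h(n) = 2n + 4.
Then h(4) = 12.

12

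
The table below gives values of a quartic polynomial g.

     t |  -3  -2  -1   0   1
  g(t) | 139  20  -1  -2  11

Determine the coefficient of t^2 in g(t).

4

Write g(t) = at^4 + bt^3 + ct^2 + dt + e. Substituting each data point gives a linear system:
  81a - 27b + 9c - 3d + e = 139
  16a - 8b + 4c - 2d + e = 20
  a - b + c - d + e = -1
  e = -2
  a + b + c + d + e = 11
Solving the system yields a = 3, b = 5, c = 4, d = 1, e = -2.
So g(t) = 3t^4 + 5t^3 + 4t^2 + t - 2.
The coefficient of t^2 is 4.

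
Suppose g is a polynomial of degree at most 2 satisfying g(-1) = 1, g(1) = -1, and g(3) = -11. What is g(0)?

Write g(x) = ax^2 + bx + c. Substituting each data point gives a linear system:
  a - b + c = 1
  a + b + c = -1
  9a + 3b + c = -11
Solving the system yields a = -1, b = -1, c = 1.
So g(x) = -x^2 - x + 1.
Then g(0) = 1.

1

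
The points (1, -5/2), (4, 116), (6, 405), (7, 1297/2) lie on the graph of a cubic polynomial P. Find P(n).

P(n) = 2n^3 - n^2 + (5/2)n - 6

Write P(n) = an^3 + bn^2 + cn + d. Substituting each data point gives a linear system:
  a + b + c + d = -5/2
  64a + 16b + 4c + d = 116
  216a + 36b + 6c + d = 405
  343a + 49b + 7c + d = 1297/2
Solving the system yields a = 2, b = -1, c = 5/2, d = -6.
So P(n) = 2n³ - n² + (5/2)n - 6.
Check: P(6) = 405. ✓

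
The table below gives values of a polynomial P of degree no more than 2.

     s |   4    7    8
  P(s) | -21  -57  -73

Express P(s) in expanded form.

Using the Lagrange interpolation formula with nodes 4, 7, 8:
  L_0(s) = (s - 7)(s - 8) / 12
  L_1(s) = (s - 4)(s - 8) / -3
  L_2(s) = (s - 4)(s - 7) / 4
Then P(s) = -21·L_0(s) - 57·L_1(s) - 73·L_2(s).
Expanding and collecting terms gives P(s) = -s^2 - s - 1.
Check: P(7) = -57. ✓

P(s) = -s^2 - s - 1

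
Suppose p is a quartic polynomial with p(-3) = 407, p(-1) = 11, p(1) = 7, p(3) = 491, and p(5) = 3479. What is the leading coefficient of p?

Write p(u) = au^4 + bu^3 + cu^2 + du + e. Substituting each data point gives a linear system:
  81a - 27b + 9c - 3d + e = 407
  a - b + c - d + e = 11
  a + b + c + d + e = 7
  81a + 27b + 9c + 3d + e = 491
  625a + 125b + 25c + 5d + e = 3479
Solving the system yields a = 5, b = 2, c = 5, d = -4, e = -1.
So p(u) = 5u^4 + 2u^3 + 5u^2 - 4u - 1.
The leading coefficient is 5.

5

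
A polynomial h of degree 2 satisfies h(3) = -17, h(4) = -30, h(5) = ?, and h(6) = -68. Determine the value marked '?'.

-47

The 3 known points determine the degree-2 polynomial uniquely.
Write h(x) = ax^2 + bx + c. Substituting each data point gives a linear system:
  9a + 3b + c = -17
  16a + 4b + c = -30
  36a + 6b + c = -68
Solving the system yields a = -2, b = 1, c = -2.
So h(x) = -2x² + x - 2.
Then h(5) = -47.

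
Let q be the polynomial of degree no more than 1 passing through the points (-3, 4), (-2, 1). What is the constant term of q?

Write q(s) = as + b. Substituting each data point gives a linear system:
  -3a + b = 4
  -2a + b = 1
Solving the system yields a = -3, b = -5.
So q(s) = -3s - 5.
The constant term is -5.

-5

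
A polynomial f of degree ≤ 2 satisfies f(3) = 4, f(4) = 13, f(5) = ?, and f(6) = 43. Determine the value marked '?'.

26

On equispaced nodes a degree-2 polynomial has vanishing third forward difference, so
  - f(3) + 3·f(4) - 3·f(5) + f(6) = 0.
Substituting the known values and solving for f(5):
  -3·f(5) = -78
  f(5) = 26.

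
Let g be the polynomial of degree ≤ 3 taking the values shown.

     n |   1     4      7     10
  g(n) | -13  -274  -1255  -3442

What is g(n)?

g(n) = -3n^3 - 4n^2 - 4n - 2

Write g(n) = an^3 + bn^2 + cn + d. Substituting each data point gives a linear system:
  a + b + c + d = -13
  64a + 16b + 4c + d = -274
  343a + 49b + 7c + d = -1255
  1000a + 100b + 10c + d = -3442
Solving the system yields a = -3, b = -4, c = -4, d = -2.
So g(n) = -3n³ - 4n² - 4n - 2.
Check: g(1) = -13. ✓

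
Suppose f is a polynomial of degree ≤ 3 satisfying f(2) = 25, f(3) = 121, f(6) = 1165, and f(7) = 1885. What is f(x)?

f(x) = 6x^3 - 3x^2 - 3x - 5

Write f(x) = ax^3 + bx^2 + cx + d. Substituting each data point gives a linear system:
  8a + 4b + 2c + d = 25
  27a + 9b + 3c + d = 121
  216a + 36b + 6c + d = 1165
  343a + 49b + 7c + d = 1885
Solving the system yields a = 6, b = -3, c = -3, d = -5.
So f(x) = 6x^3 - 3x^2 - 3x - 5.
Check: f(6) = 1165. ✓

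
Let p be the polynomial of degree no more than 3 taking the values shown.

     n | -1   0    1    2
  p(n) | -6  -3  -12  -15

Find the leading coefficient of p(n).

3

Write p(n) = an^3 + bn^2 + cn + d. Substituting each data point gives a linear system:
  -a + b - c + d = -6
  d = -3
  a + b + c + d = -12
  8a + 4b + 2c + d = -15
Solving the system yields a = 3, b = -6, c = -6, d = -3.
So p(n) = 3n^3 - 6n^2 - 6n - 3.
The leading coefficient is 3.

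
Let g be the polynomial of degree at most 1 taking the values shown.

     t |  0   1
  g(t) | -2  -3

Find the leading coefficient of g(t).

Write g(t) = at + b. Substituting each data point gives a linear system:
  b = -2
  a + b = -3
Solving the system yields a = -1, b = -2.
So g(t) = -t - 2.
The leading coefficient is -1.

-1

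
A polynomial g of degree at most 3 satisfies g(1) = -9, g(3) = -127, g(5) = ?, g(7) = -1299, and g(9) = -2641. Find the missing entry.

The 4 known points determine the degree-3 polynomial uniquely.
Write g(t) = at^3 + bt^2 + ct + d. Substituting each data point gives a linear system:
  a + b + c + d = -9
  27a + 9b + 3c + d = -127
  343a + 49b + 7c + d = -1299
  729a + 81b + 9c + d = -2641
Solving the system yields a = -3, b = -6, c = 4, d = -4.
So g(t) = -3t^3 - 6t^2 + 4t - 4.
Then g(5) = -509.

-509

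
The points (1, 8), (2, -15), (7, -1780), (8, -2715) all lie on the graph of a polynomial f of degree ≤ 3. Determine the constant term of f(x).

5

Write f(x) = ax^3 + bx^2 + cx + d. Substituting each data point gives a linear system:
  a + b + c + d = 8
  8a + 4b + 2c + d = -15
  343a + 49b + 7c + d = -1780
  512a + 64b + 8c + d = -2715
Solving the system yields a = -6, b = 5, c = 4, d = 5.
So f(x) = -6x^3 + 5x^2 + 4x + 5.
The constant term is 5.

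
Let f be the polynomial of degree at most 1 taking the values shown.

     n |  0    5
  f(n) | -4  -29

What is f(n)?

Write f(n) = an + b. Substituting each data point gives a linear system:
  b = -4
  5a + b = -29
Solving the system yields a = -5, b = -4.
So f(n) = -5n - 4.
Check: f(0) = -4. ✓

f(n) = -5n - 4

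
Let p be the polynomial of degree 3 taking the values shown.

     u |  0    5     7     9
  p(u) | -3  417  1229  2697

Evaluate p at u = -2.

-31

Write p(u) = au^3 + bu^2 + cu + d. Substituting each data point gives a linear system:
  d = -3
  125a + 25b + 5c + d = 417
  343a + 49b + 7c + d = 1229
  729a + 81b + 9c + d = 2697
Solving the system yields a = 4, b = -2, c = -6, d = -3.
So p(u) = 4u³ - 2u² - 6u - 3.
Then p(-2) = -31.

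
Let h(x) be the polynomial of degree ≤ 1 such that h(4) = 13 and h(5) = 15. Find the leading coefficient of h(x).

Write h(x) = ax + b. Substituting each data point gives a linear system:
  4a + b = 13
  5a + b = 15
Solving the system yields a = 2, b = 5.
So h(x) = 2x + 5.
The leading coefficient is 2.

2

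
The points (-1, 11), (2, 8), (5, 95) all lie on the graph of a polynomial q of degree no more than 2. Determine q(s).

Using the Lagrange interpolation formula with nodes -1, 2, 5:
  L_0(s) = (s - 2)(s - 5) / 18
  L_1(s) = (s + 1)(s - 5) / -9
  L_2(s) = (s + 1)(s - 2) / 18
Then q(s) = 11·L_0(s) + 8·L_1(s) + 95·L_2(s).
Expanding and collecting terms gives q(s) = 5s² - 6s.
Check: q(5) = 95. ✓

q(s) = 5s^2 - 6s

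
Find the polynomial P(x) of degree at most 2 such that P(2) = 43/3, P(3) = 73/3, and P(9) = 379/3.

P(x) = x^2 + 5x + 1/3

Write P(x) = ax^2 + bx + c. Substituting each data point gives a linear system:
  4a + 2b + c = 43/3
  9a + 3b + c = 73/3
  81a + 9b + c = 379/3
Solving the system yields a = 1, b = 5, c = 1/3.
So P(x) = x^2 + 5x + 1/3.
Check: P(3) = 73/3. ✓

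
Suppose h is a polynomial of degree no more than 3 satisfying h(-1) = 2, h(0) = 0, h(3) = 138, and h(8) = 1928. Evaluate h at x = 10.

Using the Lagrange interpolation formula with nodes -1, 0, 3, 8:
  L_0(x) = x(x - 3)(x - 8) / -36
  L_1(x) = (x + 1)(x - 3)(x - 8) / 24
  L_2(x) = (x + 1)x(x - 8) / -60
  L_3(x) = (x + 1)x(x - 3) / 360
Then h(x) = 2·L_0(x) + 0·L_1(x) + 138·L_2(x) + 1928·L_3(x).
Expanding and collecting terms gives h(x) = 3x³ + 6x² + x.
Evaluating at x = 10: h(10) = 3610.

3610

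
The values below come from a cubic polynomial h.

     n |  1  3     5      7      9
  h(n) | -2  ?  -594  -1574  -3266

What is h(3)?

-134

The 4 known points determine the degree-3 polynomial uniquely.
Write h(n) = an^3 + bn^2 + cn + d. Substituting each data point gives a linear system:
  a + b + c + d = -2
  125a + 25b + 5c + d = -594
  343a + 49b + 7c + d = -1574
  729a + 81b + 9c + d = -3266
Solving the system yields a = -4, b = -5, c = 6, d = 1.
So h(n) = -4n³ - 5n² + 6n + 1.
Then h(3) = -134.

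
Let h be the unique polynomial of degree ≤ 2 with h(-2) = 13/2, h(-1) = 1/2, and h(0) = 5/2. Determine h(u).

Using the Lagrange interpolation formula with nodes -2, -1, 0:
  L_0(u) = (u + 1)u / 2
  L_1(u) = (u + 2)u / -1
  L_2(u) = (u + 2)(u + 1) / 2
Then h(u) = 13/2·L_0(u) + 1/2·L_1(u) + 5/2·L_2(u).
Expanding and collecting terms gives h(u) = 4u² + 6u + 5/2.
Check: h(-2) = 13/2. ✓

h(u) = 4u^2 + 6u + 5/2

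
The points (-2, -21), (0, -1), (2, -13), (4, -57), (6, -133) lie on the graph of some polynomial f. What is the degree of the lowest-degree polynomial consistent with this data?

2

Forward differences of the values at t = -2, 0, 2, 4, 6:
  f  : -21  -1  -13  -57  -133
  Δ  : 20  -12  -44  -76
  Δ^2: -32  -32  -32
  Δ^3: 0  0
  Δ^4: 0
The second differences are constant (-32) and nonzero, while all higher differences vanish, so the minimal degree is 2.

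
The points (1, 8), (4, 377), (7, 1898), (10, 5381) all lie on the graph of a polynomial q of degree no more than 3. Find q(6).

Write q(t) = at^3 + bt^2 + ct + d. Substituting each data point gives a linear system:
  a + b + c + d = 8
  64a + 16b + 4c + d = 377
  343a + 49b + 7c + d = 1898
  1000a + 100b + 10c + d = 5381
Solving the system yields a = 5, b = 4, c = -2, d = 1.
So q(t) = 5t^3 + 4t^2 - 2t + 1.
Then q(6) = 1213.

1213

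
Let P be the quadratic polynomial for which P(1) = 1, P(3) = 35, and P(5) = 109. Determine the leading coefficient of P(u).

Write P(u) = au^2 + bu + c. Substituting each data point gives a linear system:
  a + b + c = 1
  9a + 3b + c = 35
  25a + 5b + c = 109
Solving the system yields a = 5, b = -3, c = -1.
So P(u) = 5u^2 - 3u - 1.
The leading coefficient is 5.

5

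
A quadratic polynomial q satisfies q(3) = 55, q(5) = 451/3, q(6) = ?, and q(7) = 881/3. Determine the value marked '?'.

The 3 known points determine the degree-2 polynomial uniquely.
Write q(s) = as^2 + bs + c. Substituting each data point gives a linear system:
  9a + 3b + c = 55
  25a + 5b + c = 451/3
  49a + 7b + c = 881/3
Solving the system yields a = 6, b = -1/3, c = 2.
So q(s) = 6s^2 - (1/3)s + 2.
Then q(6) = 216.

216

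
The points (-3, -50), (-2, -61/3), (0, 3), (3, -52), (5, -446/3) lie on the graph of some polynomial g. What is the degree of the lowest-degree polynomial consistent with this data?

Divided differences on the nodes -3, -2, 0, 3, 5:
  order 0: -50  -61/3  3  -52  -446/3
  order 1: 89/3  35/3  -55/3  -145/3
  order 2: -6  -6  -6
  order 3: 0  0
  order 4: 0
The order-2 divided differences are all -6 (nonzero) and every higher order vanishes, so the data lies on a polynomial of degree exactly 2.

2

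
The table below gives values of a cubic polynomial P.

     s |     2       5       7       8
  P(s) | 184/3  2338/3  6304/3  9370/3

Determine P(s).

P(s) = 6s^3 + (1/3)s^2 + 3s + 6

Using the Lagrange interpolation formula with nodes 2, 5, 7, 8:
  L_0(s) = (s - 5)(s - 7)(s - 8) / -90
  L_1(s) = (s - 2)(s - 7)(s - 8) / 18
  L_2(s) = (s - 2)(s - 5)(s - 8) / -10
  L_3(s) = (s - 2)(s - 5)(s - 7) / 18
Then P(s) = 184/3·L_0(s) + 2338/3·L_1(s) + 6304/3·L_2(s) + 9370/3·L_3(s).
Expanding and collecting terms gives P(s) = 6s³ + (1/3)s² + 3s + 6.
Check: P(7) = 6304/3. ✓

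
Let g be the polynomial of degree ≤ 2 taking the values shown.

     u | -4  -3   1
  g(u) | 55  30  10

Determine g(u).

Write g(u) = au^2 + bu + c. Substituting each data point gives a linear system:
  16a - 4b + c = 55
  9a - 3b + c = 30
  a + b + c = 10
Solving the system yields a = 4, b = 3, c = 3.
So g(u) = 4u² + 3u + 3.
Check: g(1) = 10. ✓

g(u) = 4u^2 + 3u + 3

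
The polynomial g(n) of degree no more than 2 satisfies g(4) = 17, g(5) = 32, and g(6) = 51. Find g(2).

Write g(n) = an^2 + bn + c. Substituting each data point gives a linear system:
  16a + 4b + c = 17
  25a + 5b + c = 32
  36a + 6b + c = 51
Solving the system yields a = 2, b = -3, c = -3.
So g(n) = 2n² - 3n - 3.
Then g(2) = -1.

-1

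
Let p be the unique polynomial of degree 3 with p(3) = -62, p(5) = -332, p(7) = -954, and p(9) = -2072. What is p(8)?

Forward differences of the values at x = 3, 5, 7, 9:
  p  : -62  -332  -954  -2072
  Δ  : -270  -622  -1118
  Δ^2: -352  -496
  Δ^3: -144
The third differences are constant, confirming degree 3.
Interpolating (Newton forward form) and evaluating at x = 8 gives p(8) = -1442.

-1442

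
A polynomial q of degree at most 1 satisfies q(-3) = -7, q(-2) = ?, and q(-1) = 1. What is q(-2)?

The 2 known points determine the degree-1 polynomial uniquely.
Write q(n) = an + b. Substituting each data point gives a linear system:
  -3a + b = -7
  -a + b = 1
Solving the system yields a = 4, b = 5.
So q(n) = 4n + 5.
Then q(-2) = -3.

-3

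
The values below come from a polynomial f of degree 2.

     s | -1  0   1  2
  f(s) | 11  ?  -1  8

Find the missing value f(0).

0

On equispaced nodes a degree-2 polynomial has vanishing third forward difference, so
  - f(-1) + 3·f(0) - 3·f(1) + f(2) = 0.
Substituting the known values and solving for f(0):
  3·f(0) = 0
  f(0) = 0.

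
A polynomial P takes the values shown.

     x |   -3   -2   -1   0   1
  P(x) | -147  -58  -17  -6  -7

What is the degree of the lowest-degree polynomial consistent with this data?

Forward differences of the values at x = -3, -2, -1, 0, 1:
  P  : -147  -58  -17  -6  -7
  Δ  : 89  41  11  -1
  Δ^2: -48  -30  -12
  Δ^3: 18  18
  Δ^4: 0
The third differences are constant (18) and nonzero, while all higher differences vanish, so the minimal degree is 3.

3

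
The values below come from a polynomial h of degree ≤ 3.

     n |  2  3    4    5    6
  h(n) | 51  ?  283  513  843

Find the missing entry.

135

On equispaced nodes a degree-3 polynomial has vanishing fourth forward difference, so
  h(2) - 4·h(3) + 6·h(4) - 4·h(5) + h(6) = 0.
Substituting the known values and solving for h(3):
  -4·h(3) = -540
  h(3) = 135.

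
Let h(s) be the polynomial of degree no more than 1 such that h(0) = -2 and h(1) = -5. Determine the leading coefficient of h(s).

Write h(s) = as + b. Substituting each data point gives a linear system:
  b = -2
  a + b = -5
Solving the system yields a = -3, b = -2.
So h(s) = -3s - 2.
The leading coefficient is -3.

-3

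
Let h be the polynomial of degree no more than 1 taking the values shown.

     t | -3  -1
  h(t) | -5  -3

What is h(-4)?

Write h(t) = at + b. Substituting each data point gives a linear system:
  -3a + b = -5
  -a + b = -3
Solving the system yields a = 1, b = -2.
So h(t) = t - 2.
Then h(-4) = -6.

-6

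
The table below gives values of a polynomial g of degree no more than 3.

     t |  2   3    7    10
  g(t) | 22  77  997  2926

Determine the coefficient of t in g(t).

3

Write g(t) = at^3 + bt^2 + ct + d. Substituting each data point gives a linear system:
  8a + 4b + 2c + d = 22
  27a + 9b + 3c + d = 77
  343a + 49b + 7c + d = 997
  1000a + 100b + 10c + d = 2926
Solving the system yields a = 3, b = -1, c = 3, d = -4.
So g(t) = 3t^3 - t^2 + 3t - 4.
The coefficient of t is 3.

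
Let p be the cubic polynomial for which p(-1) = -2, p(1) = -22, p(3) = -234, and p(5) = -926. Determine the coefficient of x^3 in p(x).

Write p(x) = ax^3 + bx^2 + cx + d. Substituting each data point gives a linear system:
  -a + b - c + d = -2
  a + b + c + d = -22
  27a + 9b + 3c + d = -234
  125a + 25b + 5c + d = -926
Solving the system yields a = -6, b = -6, c = -4, d = -6.
So p(x) = -6x^3 - 6x^2 - 4x - 6.
The leading coefficient is -6.

-6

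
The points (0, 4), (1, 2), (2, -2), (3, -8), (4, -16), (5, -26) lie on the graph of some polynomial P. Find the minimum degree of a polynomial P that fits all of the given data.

Forward differences of the values at n = 0, 1, 2, 3, 4, 5:
  P  : 4  2  -2  -8  -16  -26
  Δ  : -2  -4  -6  -8  -10
  Δ^2: -2  -2  -2  -2
  Δ^3: 0  0  0
  Δ^4: 0  0
  Δ^5: 0
The second differences are constant (-2) and nonzero, while all higher differences vanish, so the minimal degree is 2.

2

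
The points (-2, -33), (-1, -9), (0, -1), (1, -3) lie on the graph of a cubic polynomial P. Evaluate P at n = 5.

9

Write P(n) = an^3 + bn^2 + cn + d. Substituting each data point gives a linear system:
  -8a + 4b - 2c + d = -33
  -a + b - c + d = -9
  d = -1
  a + b + c + d = -3
Solving the system yields a = 1, b = -5, c = 2, d = -1.
So P(n) = n^3 - 5n^2 + 2n - 1.
Then P(5) = 9.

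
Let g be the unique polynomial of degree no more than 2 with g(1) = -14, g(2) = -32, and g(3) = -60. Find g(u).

Write g(u) = au^2 + bu + c. Substituting each data point gives a linear system:
  a + b + c = -14
  4a + 2b + c = -32
  9a + 3b + c = -60
Solving the system yields a = -5, b = -3, c = -6.
So g(u) = -5u^2 - 3u - 6.
Check: g(1) = -14. ✓

g(u) = -5u^2 - 3u - 6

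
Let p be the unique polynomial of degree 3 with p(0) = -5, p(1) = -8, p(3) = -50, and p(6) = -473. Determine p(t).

Using the Lagrange interpolation formula with nodes 0, 1, 3, 6:
  L_0(t) = (t - 1)(t - 3)(t - 6) / -18
  L_1(t) = t(t - 3)(t - 6) / 10
  L_2(t) = t(t - 1)(t - 6) / -18
  L_3(t) = t(t - 1)(t - 3) / 90
Then p(t) = -5·L_0(t) - 8·L_1(t) - 50·L_2(t) - 473·L_3(t).
Expanding and collecting terms gives p(t) = -3t^3 + 6t^2 - 6t - 5.
Check: p(0) = -5. ✓

p(t) = -3t^3 + 6t^2 - 6t - 5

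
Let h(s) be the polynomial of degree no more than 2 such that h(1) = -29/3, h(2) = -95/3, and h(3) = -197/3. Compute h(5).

-509/3

Using the Lagrange interpolation formula with nodes 1, 2, 3:
  L_0(s) = (s - 2)(s - 3) / 2
  L_1(s) = (s - 1)(s - 3) / -1
  L_2(s) = (s - 1)(s - 2) / 2
Then h(s) = -29/3·L_0(s) - 95/3·L_1(s) - 197/3·L_2(s).
Expanding and collecting terms gives h(s) = -6s² - 4s + 1/3.
Evaluating at s = 5: h(5) = -509/3.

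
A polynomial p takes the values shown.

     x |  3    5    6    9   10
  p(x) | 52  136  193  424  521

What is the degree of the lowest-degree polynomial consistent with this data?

Divided differences on the nodes 3, 5, 6, 9, 10:
  order 0: 52  136  193  424  521
  order 1: 42  57  77  97
  order 2: 5  5  5
  order 3: 0  0
  order 4: 0
The order-2 divided differences are all 5 (nonzero) and every higher order vanishes, so the data lies on a polynomial of degree exactly 2.

2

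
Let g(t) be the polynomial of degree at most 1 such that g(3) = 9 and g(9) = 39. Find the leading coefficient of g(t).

Write g(t) = at + b. Substituting each data point gives a linear system:
  3a + b = 9
  9a + b = 39
Solving the system yields a = 5, b = -6.
So g(t) = 5t - 6.
The leading coefficient is 5.

5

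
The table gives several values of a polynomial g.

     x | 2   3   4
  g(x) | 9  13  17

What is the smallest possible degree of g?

Forward differences of the values at x = 2, 3, 4:
  g  : 9  13  17
  Δ  : 4  4
  Δ^2: 0
The first differences are constant (4) and nonzero, while all higher differences vanish, so the minimal degree is 1.

1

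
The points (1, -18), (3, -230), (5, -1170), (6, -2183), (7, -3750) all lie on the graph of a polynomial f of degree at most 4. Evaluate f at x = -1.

-6

Using the Lagrange interpolation formula with nodes 1, 3, 5, 6, 7:
  L_0(x) = (x - 3)(x - 5)(x - 6)(x - 7) / 240
  L_1(x) = (x - 1)(x - 5)(x - 6)(x - 7) / -48
  L_2(x) = (x - 1)(x - 3)(x - 6)(x - 7) / 16
  L_3(x) = (x - 1)(x - 3)(x - 5)(x - 7) / -15
  L_4(x) = (x - 1)(x - 3)(x - 5)(x - 6) / 48
Then f(x) = -18·L_0(x) - 230·L_1(x) - 1170·L_2(x) - 2183·L_3(x) - 3750·L_4(x).
Expanding and collecting terms gives f(x) = -x^4 - 3x^3 - 6x^2 - 3x - 5.
Evaluating at x = -1: f(-1) = -6.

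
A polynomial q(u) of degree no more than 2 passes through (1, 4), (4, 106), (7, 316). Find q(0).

Using the Lagrange interpolation formula with nodes 1, 4, 7:
  L_0(u) = (u - 4)(u - 7) / 18
  L_1(u) = (u - 1)(u - 7) / -9
  L_2(u) = (u - 1)(u - 4) / 18
Then q(u) = 4·L_0(u) + 106·L_1(u) + 316·L_2(u).
Expanding and collecting terms gives q(u) = 6u² + 4u - 6.
Evaluating at u = 0: q(0) = -6.

-6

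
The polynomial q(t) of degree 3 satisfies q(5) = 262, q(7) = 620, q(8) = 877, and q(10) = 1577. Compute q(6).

Write q(t) = at^3 + bt^2 + ct + d. Substituting each data point gives a linear system:
  125a + 25b + 5c + d = 262
  343a + 49b + 7c + d = 620
  512a + 64b + 8c + d = 877
  1000a + 100b + 10c + d = 1577
Solving the system yields a = 1, b = 6, c = -2, d = -3.
So q(t) = t^3 + 6t^2 - 2t - 3.
Then q(6) = 417.

417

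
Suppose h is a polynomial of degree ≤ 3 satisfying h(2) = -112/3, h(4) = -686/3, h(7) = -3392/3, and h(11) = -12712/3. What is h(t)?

Using the Lagrange interpolation formula with nodes 2, 4, 7, 11:
  L_0(t) = (t - 4)(t - 7)(t - 11) / -90
  L_1(t) = (t - 2)(t - 7)(t - 11) / 42
  L_2(t) = (t - 2)(t - 4)(t - 11) / -60
  L_3(t) = (t - 2)(t - 4)(t - 7) / 252
Then h(t) = -112/3·L_0(t) - 686/3·L_1(t) - 3392/3·L_2(t) - 12712/3·L_3(t).
Expanding and collecting terms gives h(t) = -3t^3 - 2t^2 + (1/3)t - 6.
Check: h(7) = -3392/3. ✓

h(t) = -3t^3 - 2t^2 + (1/3)t - 6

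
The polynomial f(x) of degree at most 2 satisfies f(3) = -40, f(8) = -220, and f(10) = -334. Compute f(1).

-10

Write f(x) = ax^2 + bx + c. Substituting each data point gives a linear system:
  9a + 3b + c = -40
  64a + 8b + c = -220
  100a + 10b + c = -334
Solving the system yields a = -3, b = -3, c = -4.
So f(x) = -3x^2 - 3x - 4.
Then f(1) = -10.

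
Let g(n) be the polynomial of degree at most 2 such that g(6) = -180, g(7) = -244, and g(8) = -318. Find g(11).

Write g(n) = an^2 + bn + c. Substituting each data point gives a linear system:
  36a + 6b + c = -180
  49a + 7b + c = -244
  64a + 8b + c = -318
Solving the system yields a = -5, b = 1, c = -6.
So g(n) = -5n^2 + n - 6.
Then g(11) = -600.

-600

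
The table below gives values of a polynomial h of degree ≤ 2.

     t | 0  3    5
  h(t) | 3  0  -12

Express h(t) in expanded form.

h(t) = -t^2 + 2t + 3

Write h(t) = at^2 + bt + c. Substituting each data point gives a linear system:
  c = 3
  9a + 3b + c = 0
  25a + 5b + c = -12
Solving the system yields a = -1, b = 2, c = 3.
So h(t) = -t^2 + 2t + 3.
Check: h(5) = -12. ✓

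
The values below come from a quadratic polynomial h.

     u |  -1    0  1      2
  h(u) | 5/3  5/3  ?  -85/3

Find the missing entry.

The 3 known points determine the degree-2 polynomial uniquely.
Write h(u) = au^2 + bu + c. Substituting each data point gives a linear system:
  a - b + c = 5/3
  c = 5/3
  4a + 2b + c = -85/3
Solving the system yields a = -5, b = -5, c = 5/3.
So h(u) = -5u² - 5u + 5/3.
Then h(1) = -25/3.

-25/3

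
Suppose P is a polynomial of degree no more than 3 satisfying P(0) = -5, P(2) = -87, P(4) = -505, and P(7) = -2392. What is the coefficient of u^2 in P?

Write P(u) = au^3 + bu^2 + cu + d. Substituting each data point gives a linear system:
  d = -5
  8a + 4b + 2c + d = -87
  64a + 16b + 4c + d = -505
  343a + 49b + 7c + d = -2392
Solving the system yields a = -6, b = -6, c = -5, d = -5.
So P(u) = -6u^3 - 6u^2 - 5u - 5.
The coefficient of u^2 is -6.

-6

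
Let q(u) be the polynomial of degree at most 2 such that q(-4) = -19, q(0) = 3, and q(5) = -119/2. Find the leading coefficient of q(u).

-2

Write q(u) = au^2 + bu + c. Substituting each data point gives a linear system:
  16a - 4b + c = -19
  c = 3
  25a + 5b + c = -119/2
Solving the system yields a = -2, b = -5/2, c = 3.
So q(u) = -2u^2 - (5/2)u + 3.
The leading coefficient is -2.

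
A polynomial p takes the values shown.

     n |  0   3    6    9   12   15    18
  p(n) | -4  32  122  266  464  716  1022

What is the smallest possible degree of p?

2

Forward differences of the values at n = 0, 3, 6, 9, 12, 15, 18:
  p  : -4  32  122  266  464  716  1022
  Δ  : 36  90  144  198  252  306
  Δ^2: 54  54  54  54  54
  Δ^3: 0  0  0  0
  Δ^4: 0  0  0
  Δ^5: 0  0
  Δ^6: 0
The second differences are constant (54) and nonzero, while all higher differences vanish, so the minimal degree is 2.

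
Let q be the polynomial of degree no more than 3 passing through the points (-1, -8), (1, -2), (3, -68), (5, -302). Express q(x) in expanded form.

q(x) = -2x^3 - 3x^2 + 5x - 2

Write q(x) = ax^3 + bx^2 + cx + d. Substituting each data point gives a linear system:
  -a + b - c + d = -8
  a + b + c + d = -2
  27a + 9b + 3c + d = -68
  125a + 25b + 5c + d = -302
Solving the system yields a = -2, b = -3, c = 5, d = -2.
So q(x) = -2x^3 - 3x^2 + 5x - 2.
Check: q(3) = -68. ✓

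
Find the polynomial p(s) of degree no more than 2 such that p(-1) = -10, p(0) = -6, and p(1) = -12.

Write p(s) = as^2 + bs + c. Substituting each data point gives a linear system:
  a - b + c = -10
  c = -6
  a + b + c = -12
Solving the system yields a = -5, b = -1, c = -6.
So p(s) = -5s^2 - s - 6.
Check: p(1) = -12. ✓

p(s) = -5s^2 - s - 6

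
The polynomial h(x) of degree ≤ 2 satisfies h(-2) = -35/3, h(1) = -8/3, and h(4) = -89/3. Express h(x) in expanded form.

Write h(x) = ax^2 + bx + c. Substituting each data point gives a linear system:
  4a - 2b + c = -35/3
  a + b + c = -8/3
  16a + 4b + c = -89/3
Solving the system yields a = -2, b = 1, c = -5/3.
So h(x) = -2x² + x - 5/3.
Check: h(-2) = -35/3. ✓

h(x) = -2x^2 + x - 5/3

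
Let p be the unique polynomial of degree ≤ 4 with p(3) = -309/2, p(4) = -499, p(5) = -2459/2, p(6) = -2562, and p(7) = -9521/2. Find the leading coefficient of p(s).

Write p(s) = as^4 + bs^3 + cs^2 + ds + e. Substituting each data point gives a linear system:
  81a + 27b + 9c + 3d + e = -309/2
  256a + 64b + 16c + 4d + e = -499
  625a + 125b + 25c + 5d + e = -2459/2
  1296a + 216b + 36c + 6d + e = -2562
  2401a + 343b + 49c + 7d + e = -9521/2
Solving the system yields a = -2, b = 0, c = 1, d = -3/2, e = 3.
So p(s) = -2s^4 + s^2 - (3/2)s + 3.
The leading coefficient is -2.

-2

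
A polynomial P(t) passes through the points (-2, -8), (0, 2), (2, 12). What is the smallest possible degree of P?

1

Forward differences of the values at t = -2, 0, 2:
  P  : -8  2  12
  Δ  : 10  10
  Δ^2: 0
The first differences are constant (10) and nonzero, while all higher differences vanish, so the minimal degree is 1.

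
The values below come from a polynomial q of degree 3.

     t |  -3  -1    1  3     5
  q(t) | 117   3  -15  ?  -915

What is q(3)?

The 4 known points determine the degree-3 polynomial uniquely.
Write q(t) = at^3 + bt^2 + ct + d. Substituting each data point gives a linear system:
  -27a + 9b - 3c + d = 117
  -a + b - c + d = 3
  a + b + c + d = -15
  125a + 25b + 5c + d = -915
Solving the system yields a = -6, b = -6, c = -3, d = 0.
So q(t) = -6t^3 - 6t^2 - 3t.
Then q(3) = -225.

-225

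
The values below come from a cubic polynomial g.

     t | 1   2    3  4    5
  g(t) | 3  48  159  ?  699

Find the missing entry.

366

The 4 known points determine the degree-3 polynomial uniquely.
Write g(t) = at^3 + bt^2 + ct + d. Substituting each data point gives a linear system:
  a + b + c + d = 3
  8a + 4b + 2c + d = 48
  27a + 9b + 3c + d = 159
  125a + 25b + 5c + d = 699
Solving the system yields a = 5, b = 3, c = 1, d = -6.
So g(t) = 5t^3 + 3t^2 + t - 6.
Then g(4) = 366.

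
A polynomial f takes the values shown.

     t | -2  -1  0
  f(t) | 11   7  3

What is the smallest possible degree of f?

1

Forward differences of the values at t = -2, -1, 0:
  f  : 11  7  3
  Δ  : -4  -4
  Δ^2: 0
The first differences are constant (-4) and nonzero, while all higher differences vanish, so the minimal degree is 1.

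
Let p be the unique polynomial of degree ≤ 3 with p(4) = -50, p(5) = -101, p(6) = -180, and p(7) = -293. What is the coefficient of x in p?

Write p(x) = ax^3 + bx^2 + cx + d. Substituting each data point gives a linear system:
  64a + 16b + 4c + d = -50
  125a + 25b + 5c + d = -101
  216a + 36b + 6c + d = -180
  343a + 49b + 7c + d = -293
Solving the system yields a = -1, b = 1, c = 1, d = -6.
So p(x) = -x³ + x² + x - 6.
The coefficient of x is 1.

1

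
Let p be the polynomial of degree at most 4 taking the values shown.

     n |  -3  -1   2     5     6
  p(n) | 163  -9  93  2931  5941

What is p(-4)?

681

Write p(n) = an^4 + bn^3 + cn^2 + dn + e. Substituting each data point gives a linear system:
  81a - 27b + 9c - 3d + e = 163
  a - b + c - d + e = -9
  16a + 8b + 4c + 2d + e = 93
  625a + 125b + 25c + 5d + e = 2931
  1296a + 216b + 36c + 6d + e = 5941
Solving the system yields a = 4, b = 4, c = -4, d = 6, e = 1.
So p(n) = 4n⁴ + 4n³ - 4n² + 6n + 1.
Then p(-4) = 681.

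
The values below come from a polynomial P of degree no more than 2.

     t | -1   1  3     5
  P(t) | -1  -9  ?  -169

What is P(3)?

-65

The 3 known points determine the degree-2 polynomial uniquely.
Write P(t) = at^2 + bt + c. Substituting each data point gives a linear system:
  a - b + c = -1
  a + b + c = -9
  25a + 5b + c = -169
Solving the system yields a = -6, b = -4, c = 1.
So P(t) = -6t² - 4t + 1.
Then P(3) = -65.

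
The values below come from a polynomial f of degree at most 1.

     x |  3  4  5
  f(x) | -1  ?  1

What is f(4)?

On equispaced nodes a degree-1 polynomial has vanishing second forward difference, so
  f(3) - 2·f(4) + f(5) = 0.
Substituting the known values and solving for f(4):
  -2·f(4) = 0
  f(4) = 0.

0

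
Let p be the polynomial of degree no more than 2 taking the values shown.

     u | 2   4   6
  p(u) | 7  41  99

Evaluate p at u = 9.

231

Forward differences of the values at u = 2, 4, 6:
  p  : 7  41  99
  Δ  : 34  58
  Δ^2: 24
The second differences are constant, confirming degree 2.
Interpolating (Newton forward form) and evaluating at u = 9 gives p(9) = 231.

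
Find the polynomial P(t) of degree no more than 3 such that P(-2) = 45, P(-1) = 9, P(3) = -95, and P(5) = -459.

P(t) = -4t^3 + 2t^2 - 2t + 1

Using the Lagrange interpolation formula with nodes -2, -1, 3, 5:
  L_0(t) = (t + 1)(t - 3)(t - 5) / -35
  L_1(t) = (t + 2)(t - 3)(t - 5) / 24
  L_2(t) = (t + 2)(t + 1)(t - 5) / -40
  L_3(t) = (t + 2)(t + 1)(t - 3) / 84
Then P(t) = 45·L_0(t) + 9·L_1(t) - 95·L_2(t) - 459·L_3(t).
Expanding and collecting terms gives P(t) = -4t^3 + 2t^2 - 2t + 1.
Check: P(5) = -459. ✓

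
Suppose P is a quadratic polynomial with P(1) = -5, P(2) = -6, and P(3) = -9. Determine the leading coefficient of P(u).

Write P(u) = au^2 + bu + c. Substituting each data point gives a linear system:
  a + b + c = -5
  4a + 2b + c = -6
  9a + 3b + c = -9
Solving the system yields a = -1, b = 2, c = -6.
So P(u) = -u² + 2u - 6.
The leading coefficient is -1.

-1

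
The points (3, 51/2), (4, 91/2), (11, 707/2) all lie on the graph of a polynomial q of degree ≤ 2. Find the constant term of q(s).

3/2

Write q(s) = as^2 + bs + c. Substituting each data point gives a linear system:
  9a + 3b + c = 51/2
  16a + 4b + c = 91/2
  121a + 11b + c = 707/2
Solving the system yields a = 3, b = -1, c = 3/2.
So q(s) = 3s^2 - s + 3/2.
The constant term is 3/2.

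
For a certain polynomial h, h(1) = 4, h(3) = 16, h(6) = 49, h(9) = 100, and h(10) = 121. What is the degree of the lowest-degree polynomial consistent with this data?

2

Divided differences on the nodes 1, 3, 6, 9, 10:
  order 0: 4  16  49  100  121
  order 1: 6  11  17  21
  order 2: 1  1  1
  order 3: 0  0
  order 4: 0
The order-2 divided differences are all 1 (nonzero) and every higher order vanishes, so the data lies on a polynomial of degree exactly 2.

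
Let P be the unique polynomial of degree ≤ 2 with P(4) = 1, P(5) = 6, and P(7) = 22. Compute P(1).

-2

Using the Lagrange interpolation formula with nodes 4, 5, 7:
  L_0(x) = (x - 5)(x - 7) / 3
  L_1(x) = (x - 4)(x - 7) / -2
  L_2(x) = (x - 4)(x - 5) / 6
Then P(x) = 1·L_0(x) + 6·L_1(x) + 22·L_2(x).
Expanding and collecting terms gives P(x) = x^2 - 4x + 1.
Evaluating at x = 1: P(1) = -2.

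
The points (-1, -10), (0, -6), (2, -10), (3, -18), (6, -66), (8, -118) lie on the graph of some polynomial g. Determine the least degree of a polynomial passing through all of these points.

2

Divided differences on the nodes -1, 0, 2, 3, 6, 8:
  order 0: -10  -6  -10  -18  -66  -118
  order 1: 4  -2  -8  -16  -26
  order 2: -2  -2  -2  -2
  order 3: 0  0  0
  order 4: 0  0
  order 5: 0
The order-2 divided differences are all -2 (nonzero) and every higher order vanishes, so the data lies on a polynomial of degree exactly 2.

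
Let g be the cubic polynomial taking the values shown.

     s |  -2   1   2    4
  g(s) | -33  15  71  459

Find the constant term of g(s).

3

Write g(s) = as^3 + bs^2 + cs + d. Substituting each data point gives a linear system:
  -8a + 4b - 2c + d = -33
  a + b + c + d = 15
  8a + 4b + 2c + d = 71
  64a + 16b + 4c + d = 459
Solving the system yields a = 6, b = 4, c = 2, d = 3.
So g(s) = 6s^3 + 4s^2 + 2s + 3.
The constant term is 3.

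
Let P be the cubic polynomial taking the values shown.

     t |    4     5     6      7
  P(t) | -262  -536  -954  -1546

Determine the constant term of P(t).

-6

Write P(t) = at^3 + bt^2 + ct + d. Substituting each data point gives a linear system:
  64a + 16b + 4c + d = -262
  125a + 25b + 5c + d = -536
  216a + 36b + 6c + d = -954
  343a + 49b + 7c + d = -1546
Solving the system yields a = -5, b = 3, c = 4, d = -6.
So P(t) = -5t^3 + 3t^2 + 4t - 6.
The constant term is -6.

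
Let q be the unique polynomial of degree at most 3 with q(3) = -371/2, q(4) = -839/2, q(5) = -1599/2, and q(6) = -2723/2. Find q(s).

q(s) = -6s^3 - s^2 - 5s + 1/2

Using the Lagrange interpolation formula with nodes 3, 4, 5, 6:
  L_0(s) = (s - 4)(s - 5)(s - 6) / -6
  L_1(s) = (s - 3)(s - 5)(s - 6) / 2
  L_2(s) = (s - 3)(s - 4)(s - 6) / -2
  L_3(s) = (s - 3)(s - 4)(s - 5) / 6
Then q(s) = -371/2·L_0(s) - 839/2·L_1(s) - 1599/2·L_2(s) - 2723/2·L_3(s).
Expanding and collecting terms gives q(s) = -6s^3 - s^2 - 5s + 1/2.
Check: q(6) = -2723/2. ✓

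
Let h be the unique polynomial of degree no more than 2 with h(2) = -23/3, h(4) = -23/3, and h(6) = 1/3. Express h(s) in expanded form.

Using the Lagrange interpolation formula with nodes 2, 4, 6:
  L_0(s) = (s - 4)(s - 6) / 8
  L_1(s) = (s - 2)(s - 6) / -4
  L_2(s) = (s - 2)(s - 4) / 8
Then h(s) = -23/3·L_0(s) - 23/3·L_1(s) + 1/3·L_2(s).
Expanding and collecting terms gives h(s) = s^2 - 6s + 1/3.
Check: h(4) = -23/3. ✓

h(s) = s^2 - 6s + 1/3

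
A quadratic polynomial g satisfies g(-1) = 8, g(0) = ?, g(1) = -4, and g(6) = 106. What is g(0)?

-2

The 3 known points determine the degree-2 polynomial uniquely.
Write g(t) = at^2 + bt + c. Substituting each data point gives a linear system:
  a - b + c = 8
  a + b + c = -4
  36a + 6b + c = 106
Solving the system yields a = 4, b = -6, c = -2.
So g(t) = 4t² - 6t - 2.
Then g(0) = -2.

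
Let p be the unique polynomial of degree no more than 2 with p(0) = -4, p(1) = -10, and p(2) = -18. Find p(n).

Write p(n) = an^2 + bn + c. Substituting each data point gives a linear system:
  c = -4
  a + b + c = -10
  4a + 2b + c = -18
Solving the system yields a = -1, b = -5, c = -4.
So p(n) = -n² - 5n - 4.
Check: p(1) = -10. ✓

p(n) = -n^2 - 5n - 4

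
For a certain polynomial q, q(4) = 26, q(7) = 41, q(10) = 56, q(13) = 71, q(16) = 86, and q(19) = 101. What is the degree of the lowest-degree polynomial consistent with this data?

Forward differences of the values at n = 4, 7, 10, 13, 16, 19:
  q  : 26  41  56  71  86  101
  Δ  : 15  15  15  15  15
  Δ^2: 0  0  0  0
  Δ^3: 0  0  0
  Δ^4: 0  0
  Δ^5: 0
The first differences are constant (15) and nonzero, while all higher differences vanish, so the minimal degree is 1.

1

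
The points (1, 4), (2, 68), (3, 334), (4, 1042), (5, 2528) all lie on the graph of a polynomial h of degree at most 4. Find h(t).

Write h(t) = at^4 + bt^3 + ct^2 + dt + e. Substituting each data point gives a linear system:
  a + b + c + d + e = 4
  16a + 8b + 4c + 2d + e = 68
  81a + 27b + 9c + 3d + e = 334
  256a + 64b + 16c + 4d + e = 1042
  625a + 125b + 25c + 5d + e = 2528
Solving the system yields a = 4, b = 0, c = 1, d = 1, e = -2.
So h(t) = 4t⁴ + t² + t - 2.
Check: h(1) = 4. ✓

h(t) = 4t^4 + t^2 + t - 2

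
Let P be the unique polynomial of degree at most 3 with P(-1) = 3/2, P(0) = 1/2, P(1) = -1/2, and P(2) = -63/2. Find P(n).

P(n) = -5n^3 + 4n + 1/2

Write P(n) = an^3 + bn^2 + cn + d. Substituting each data point gives a linear system:
  -a + b - c + d = 3/2
  d = 1/2
  a + b + c + d = -1/2
  8a + 4b + 2c + d = -63/2
Solving the system yields a = -5, b = 0, c = 4, d = 1/2.
So P(n) = -5n^3 + 4n + 1/2.
Check: P(1) = -1/2. ✓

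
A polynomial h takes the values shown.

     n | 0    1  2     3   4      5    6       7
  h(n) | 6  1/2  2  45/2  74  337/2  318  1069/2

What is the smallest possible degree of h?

3

Forward differences of the values at n = 0, 1, 2, 3, 4, 5, 6, 7:
  h  : 6  1/2  2  45/2  74  337/2  318  1069/2
  Δ  : -11/2  3/2  41/2  103/2  189/2  299/2  433/2
  Δ^2: 7  19  31  43  55  67
  Δ^3: 12  12  12  12  12
  Δ^4: 0  0  0  0
  Δ^5: 0  0  0
  Δ^6: 0  0
  Δ^7: 0
The third differences are constant (12) and nonzero, while all higher differences vanish, so the minimal degree is 3.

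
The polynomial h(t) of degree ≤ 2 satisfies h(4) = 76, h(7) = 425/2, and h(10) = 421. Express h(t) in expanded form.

h(t) = 4t^2 + (3/2)t + 6

Using the Lagrange interpolation formula with nodes 4, 7, 10:
  L_0(t) = (t - 7)(t - 10) / 18
  L_1(t) = (t - 4)(t - 10) / -9
  L_2(t) = (t - 4)(t - 7) / 18
Then h(t) = 76·L_0(t) + 425/2·L_1(t) + 421·L_2(t).
Expanding and collecting terms gives h(t) = 4t² + (3/2)t + 6.
Check: h(4) = 76. ✓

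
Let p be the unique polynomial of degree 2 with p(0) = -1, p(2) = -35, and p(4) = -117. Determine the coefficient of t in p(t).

Write p(t) = at^2 + bt + c. Substituting each data point gives a linear system:
  c = -1
  4a + 2b + c = -35
  16a + 4b + c = -117
Solving the system yields a = -6, b = -5, c = -1.
So p(t) = -6t^2 - 5t - 1.
The coefficient of t is -5.

-5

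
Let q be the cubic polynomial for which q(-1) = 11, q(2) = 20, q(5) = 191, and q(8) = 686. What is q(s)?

Using the Lagrange interpolation formula with nodes -1, 2, 5, 8:
  L_0(s) = (s - 2)(s - 5)(s - 8) / -162
  L_1(s) = (s + 1)(s - 5)(s - 8) / 54
  L_2(s) = (s + 1)(s - 2)(s - 8) / -54
  L_3(s) = (s + 1)(s - 2)(s - 5) / 162
Then q(s) = 11·L_0(s) + 20·L_1(s) + 191·L_2(s) + 686·L_3(s).
Expanding and collecting terms gives q(s) = s^3 + 3s^2 - 3s + 6.
Check: q(-1) = 11. ✓

q(s) = s^3 + 3s^2 - 3s + 6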